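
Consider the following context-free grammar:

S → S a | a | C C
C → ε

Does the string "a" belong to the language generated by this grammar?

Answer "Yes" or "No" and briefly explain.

Yes - a valid derivation exists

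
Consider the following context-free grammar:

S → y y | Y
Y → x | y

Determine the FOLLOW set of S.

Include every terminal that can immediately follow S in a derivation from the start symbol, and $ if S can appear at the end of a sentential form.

We compute FOLLOW(S) using the standard algorithm.
FOLLOW(S) starts with {$}.
FIRST(S) = {x, y}
FIRST(Y) = {x, y}
FOLLOW(S) = {$}
FOLLOW(Y) = {$}
Therefore, FOLLOW(S) = {$}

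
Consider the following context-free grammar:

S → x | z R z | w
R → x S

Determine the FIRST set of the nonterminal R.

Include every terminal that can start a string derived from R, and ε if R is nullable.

We compute FIRST(R) using the standard algorithm.
FIRST(R) = {x}
FIRST(S) = {w, x, z}
Therefore, FIRST(R) = {x}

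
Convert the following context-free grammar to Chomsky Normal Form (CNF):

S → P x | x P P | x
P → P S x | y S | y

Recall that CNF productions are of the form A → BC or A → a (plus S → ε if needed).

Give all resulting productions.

TX → x; S → x; TY → y; P → y; S → P TX; S → TX X0; X0 → P P; P → P X1; X1 → S TX; P → TY S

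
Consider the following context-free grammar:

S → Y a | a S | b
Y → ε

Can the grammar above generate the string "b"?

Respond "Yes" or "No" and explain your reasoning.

Yes - a valid derivation exists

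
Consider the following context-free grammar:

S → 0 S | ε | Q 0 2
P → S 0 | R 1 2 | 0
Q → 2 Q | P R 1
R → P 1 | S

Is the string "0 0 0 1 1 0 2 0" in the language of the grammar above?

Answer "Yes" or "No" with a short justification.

No - no valid derivation exists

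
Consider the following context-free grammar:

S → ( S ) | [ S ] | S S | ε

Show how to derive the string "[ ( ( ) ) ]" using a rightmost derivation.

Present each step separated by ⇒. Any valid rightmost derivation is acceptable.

S ⇒ [ S ] ⇒ [ ( S ) ] ⇒ [ ( ( S ) ) ] ⇒ [ ( ( ) ) ]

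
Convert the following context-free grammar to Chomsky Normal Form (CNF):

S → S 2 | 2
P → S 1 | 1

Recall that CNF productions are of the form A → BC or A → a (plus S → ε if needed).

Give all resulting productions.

T2 → 2; S → 2; T1 → 1; P → 1; S → S T2; P → S T1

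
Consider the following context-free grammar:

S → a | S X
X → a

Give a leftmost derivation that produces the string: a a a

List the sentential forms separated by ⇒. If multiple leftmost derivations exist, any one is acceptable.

S ⇒ S X ⇒ S X X ⇒ a X X ⇒ a a X ⇒ a a a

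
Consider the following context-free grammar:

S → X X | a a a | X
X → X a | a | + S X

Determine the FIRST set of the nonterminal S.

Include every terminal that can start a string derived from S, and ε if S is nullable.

We compute FIRST(S) using the standard algorithm.
FIRST(S) = {+, a}
FIRST(X) = {+, a}
Therefore, FIRST(S) = {+, a}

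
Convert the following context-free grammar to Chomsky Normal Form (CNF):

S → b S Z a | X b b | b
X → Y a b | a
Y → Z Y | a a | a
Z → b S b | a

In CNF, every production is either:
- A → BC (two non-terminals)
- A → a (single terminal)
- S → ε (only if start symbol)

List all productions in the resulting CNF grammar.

TB → b; TA → a; S → b; X → a; Y → a; Z → a; S → TB X0; X0 → S X1; X1 → Z TA; S → X X2; X2 → TB TB; X → Y X3; X3 → TA TB; Y → Z Y; Y → TA TA; Z → TB X4; X4 → S TB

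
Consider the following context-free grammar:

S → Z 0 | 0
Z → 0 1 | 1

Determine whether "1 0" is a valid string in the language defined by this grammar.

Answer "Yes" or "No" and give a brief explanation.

Yes - a valid derivation exists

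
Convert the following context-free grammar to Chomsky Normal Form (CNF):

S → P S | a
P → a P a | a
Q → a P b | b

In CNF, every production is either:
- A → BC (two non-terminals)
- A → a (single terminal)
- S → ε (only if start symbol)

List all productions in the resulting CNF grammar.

S → a; TA → a; P → a; TB → b; Q → b; S → P S; P → TA X0; X0 → P TA; Q → TA X1; X1 → P TB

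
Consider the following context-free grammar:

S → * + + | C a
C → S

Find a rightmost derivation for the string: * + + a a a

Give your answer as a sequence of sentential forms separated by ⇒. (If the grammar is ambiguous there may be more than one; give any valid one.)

S ⇒ C a ⇒ S a ⇒ C a a ⇒ S a a ⇒ C a a a ⇒ S a a a ⇒ * + + a a a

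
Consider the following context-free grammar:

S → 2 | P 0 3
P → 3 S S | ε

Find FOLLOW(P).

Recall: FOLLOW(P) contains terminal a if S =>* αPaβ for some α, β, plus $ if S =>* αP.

We compute FOLLOW(P) using the standard algorithm.
FOLLOW(S) starts with {$}.
FIRST(P) = {3, ε}
FIRST(S) = {0, 2, 3}
FOLLOW(P) = {0}
FOLLOW(S) = {$, 0, 2, 3}
Therefore, FOLLOW(P) = {0}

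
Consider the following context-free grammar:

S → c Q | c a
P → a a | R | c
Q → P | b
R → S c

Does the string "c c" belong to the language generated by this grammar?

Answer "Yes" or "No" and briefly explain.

Yes - a valid derivation exists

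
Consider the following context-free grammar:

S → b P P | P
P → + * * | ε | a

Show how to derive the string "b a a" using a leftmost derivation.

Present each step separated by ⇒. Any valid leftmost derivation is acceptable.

S ⇒ b P P ⇒ b a P ⇒ b a a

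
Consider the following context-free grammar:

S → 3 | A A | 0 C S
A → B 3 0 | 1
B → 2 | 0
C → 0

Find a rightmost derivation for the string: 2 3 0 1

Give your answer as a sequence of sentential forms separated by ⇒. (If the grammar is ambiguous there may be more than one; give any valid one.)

S ⇒ A A ⇒ A 1 ⇒ B 3 0 1 ⇒ 2 3 0 1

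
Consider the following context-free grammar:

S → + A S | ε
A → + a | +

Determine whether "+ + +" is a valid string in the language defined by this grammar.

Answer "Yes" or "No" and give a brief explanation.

No - no valid derivation exists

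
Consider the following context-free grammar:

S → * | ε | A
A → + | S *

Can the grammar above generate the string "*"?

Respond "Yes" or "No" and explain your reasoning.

Yes - a valid derivation exists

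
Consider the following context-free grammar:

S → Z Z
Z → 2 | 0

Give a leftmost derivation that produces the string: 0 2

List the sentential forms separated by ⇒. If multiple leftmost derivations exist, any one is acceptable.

S ⇒ Z Z ⇒ 0 Z ⇒ 0 2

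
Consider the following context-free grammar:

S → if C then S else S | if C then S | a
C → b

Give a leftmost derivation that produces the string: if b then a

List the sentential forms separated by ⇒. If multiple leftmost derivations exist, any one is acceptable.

S ⇒ if C then S ⇒ if b then S ⇒ if b then a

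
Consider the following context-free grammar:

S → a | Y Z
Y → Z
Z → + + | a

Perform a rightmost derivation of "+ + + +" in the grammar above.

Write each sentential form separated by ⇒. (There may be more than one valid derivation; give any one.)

S ⇒ Y Z ⇒ Y + + ⇒ Z + + ⇒ + + + +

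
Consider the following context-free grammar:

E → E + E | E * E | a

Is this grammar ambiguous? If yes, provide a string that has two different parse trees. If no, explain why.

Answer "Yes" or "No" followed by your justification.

Yes - the string 'a * a * a + a + a * a' has two distinct leftmost derivations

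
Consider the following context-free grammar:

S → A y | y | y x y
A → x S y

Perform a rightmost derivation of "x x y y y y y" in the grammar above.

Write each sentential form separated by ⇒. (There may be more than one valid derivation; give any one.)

S ⇒ A y ⇒ x S y y ⇒ x A y y y ⇒ x x S y y y y ⇒ x x y y y y y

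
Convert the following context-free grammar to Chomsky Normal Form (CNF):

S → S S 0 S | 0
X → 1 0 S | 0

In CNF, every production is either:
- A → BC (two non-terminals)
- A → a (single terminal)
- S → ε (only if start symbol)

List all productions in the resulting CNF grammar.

T0 → 0; S → 0; T1 → 1; X → 0; S → S X0; X0 → S X1; X1 → T0 S; X → T1 X2; X2 → T0 S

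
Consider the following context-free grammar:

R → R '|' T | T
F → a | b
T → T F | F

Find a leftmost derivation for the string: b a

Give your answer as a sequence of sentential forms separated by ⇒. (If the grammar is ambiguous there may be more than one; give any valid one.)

R ⇒ T ⇒ T F ⇒ F F ⇒ b F ⇒ b a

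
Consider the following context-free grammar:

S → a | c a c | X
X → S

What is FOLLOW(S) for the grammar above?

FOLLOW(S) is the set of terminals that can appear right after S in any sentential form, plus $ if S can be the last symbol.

We compute FOLLOW(S) using the standard algorithm.
FOLLOW(S) starts with {$}.
FIRST(S) = {a, c}
FIRST(X) = {a, c}
FOLLOW(S) = {$}
FOLLOW(X) = {$}
Therefore, FOLLOW(S) = {$}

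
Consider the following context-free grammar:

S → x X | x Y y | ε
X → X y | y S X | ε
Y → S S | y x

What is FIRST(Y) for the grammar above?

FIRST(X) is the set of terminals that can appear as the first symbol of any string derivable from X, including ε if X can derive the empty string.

We compute FIRST(Y) using the standard algorithm.
FIRST(S) = {x, ε}
FIRST(X) = {y, ε}
FIRST(Y) = {x, y, ε}
Therefore, FIRST(Y) = {x, y, ε}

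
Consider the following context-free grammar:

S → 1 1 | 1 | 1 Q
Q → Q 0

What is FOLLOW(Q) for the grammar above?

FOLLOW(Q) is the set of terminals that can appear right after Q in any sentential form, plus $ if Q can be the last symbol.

We compute FOLLOW(Q) using the standard algorithm.
FOLLOW(S) starts with {$}.
FIRST(Q) = {}
FIRST(S) = {1}
FOLLOW(Q) = {$, 0}
FOLLOW(S) = {$}
Therefore, FOLLOW(Q) = {$, 0}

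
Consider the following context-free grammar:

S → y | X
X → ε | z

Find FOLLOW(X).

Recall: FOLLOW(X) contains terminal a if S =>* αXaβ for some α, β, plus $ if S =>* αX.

We compute FOLLOW(X) using the standard algorithm.
FOLLOW(S) starts with {$}.
FIRST(S) = {y, z, ε}
FIRST(X) = {z, ε}
FOLLOW(S) = {$}
FOLLOW(X) = {$}
Therefore, FOLLOW(X) = {$}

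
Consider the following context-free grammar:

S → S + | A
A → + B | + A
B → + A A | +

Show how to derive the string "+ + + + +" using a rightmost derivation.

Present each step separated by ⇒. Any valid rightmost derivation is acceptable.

S ⇒ S + ⇒ S + + ⇒ S + + + ⇒ A + + + ⇒ + B + + + ⇒ + + + + +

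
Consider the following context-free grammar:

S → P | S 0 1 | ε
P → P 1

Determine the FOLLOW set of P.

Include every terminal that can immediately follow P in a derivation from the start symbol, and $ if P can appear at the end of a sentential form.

We compute FOLLOW(P) using the standard algorithm.
FOLLOW(S) starts with {$}.
FIRST(P) = {}
FIRST(S) = {0, ε}
FOLLOW(P) = {$, 0, 1}
FOLLOW(S) = {$, 0}
Therefore, FOLLOW(P) = {$, 0, 1}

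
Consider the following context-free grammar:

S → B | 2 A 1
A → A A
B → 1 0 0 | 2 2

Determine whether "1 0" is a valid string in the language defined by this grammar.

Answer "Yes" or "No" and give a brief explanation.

No - no valid derivation exists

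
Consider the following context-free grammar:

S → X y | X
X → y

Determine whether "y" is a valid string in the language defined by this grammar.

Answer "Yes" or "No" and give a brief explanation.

Yes - a valid derivation exists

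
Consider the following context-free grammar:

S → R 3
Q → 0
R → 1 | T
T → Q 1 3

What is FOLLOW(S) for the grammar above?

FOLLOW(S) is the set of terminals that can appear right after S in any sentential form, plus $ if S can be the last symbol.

We compute FOLLOW(S) using the standard algorithm.
FOLLOW(S) starts with {$}.
FIRST(Q) = {0}
FIRST(R) = {0, 1}
FIRST(S) = {0, 1}
FIRST(T) = {0}
FOLLOW(Q) = {1}
FOLLOW(R) = {3}
FOLLOW(S) = {$}
FOLLOW(T) = {3}
Therefore, FOLLOW(S) = {$}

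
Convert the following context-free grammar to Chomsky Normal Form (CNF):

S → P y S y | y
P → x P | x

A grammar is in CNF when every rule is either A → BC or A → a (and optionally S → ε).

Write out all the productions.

TY → y; S → y; TX → x; P → x; S → P X0; X0 → TY X1; X1 → S TY; P → TX P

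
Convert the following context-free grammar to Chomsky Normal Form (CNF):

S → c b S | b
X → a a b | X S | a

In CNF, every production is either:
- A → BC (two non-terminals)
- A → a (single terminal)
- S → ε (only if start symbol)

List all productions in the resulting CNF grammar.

TC → c; TB → b; S → b; TA → a; X → a; S → TC X0; X0 → TB S; X → TA X1; X1 → TA TB; X → X S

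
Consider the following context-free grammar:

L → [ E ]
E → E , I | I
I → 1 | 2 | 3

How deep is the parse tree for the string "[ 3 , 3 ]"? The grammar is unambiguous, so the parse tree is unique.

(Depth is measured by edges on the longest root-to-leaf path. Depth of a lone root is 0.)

4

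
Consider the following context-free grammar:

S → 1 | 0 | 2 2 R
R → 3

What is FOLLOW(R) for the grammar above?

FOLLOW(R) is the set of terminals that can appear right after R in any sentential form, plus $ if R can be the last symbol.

We compute FOLLOW(R) using the standard algorithm.
FOLLOW(S) starts with {$}.
FIRST(R) = {3}
FIRST(S) = {0, 1, 2}
FOLLOW(R) = {$}
FOLLOW(S) = {$}
Therefore, FOLLOW(R) = {$}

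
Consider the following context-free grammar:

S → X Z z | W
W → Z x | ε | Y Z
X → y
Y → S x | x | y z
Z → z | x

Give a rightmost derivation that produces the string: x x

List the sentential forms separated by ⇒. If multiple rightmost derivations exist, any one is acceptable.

S ⇒ W ⇒ Z x ⇒ x x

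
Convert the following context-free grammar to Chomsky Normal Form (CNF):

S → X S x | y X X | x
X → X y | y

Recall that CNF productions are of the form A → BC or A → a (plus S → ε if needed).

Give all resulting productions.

TX → x; TY → y; S → x; X → y; S → X X0; X0 → S TX; S → TY X1; X1 → X X; X → X TY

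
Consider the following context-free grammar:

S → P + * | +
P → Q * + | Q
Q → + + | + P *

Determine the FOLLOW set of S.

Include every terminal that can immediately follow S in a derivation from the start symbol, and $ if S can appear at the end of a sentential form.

We compute FOLLOW(S) using the standard algorithm.
FOLLOW(S) starts with {$}.
FIRST(P) = {+}
FIRST(Q) = {+}
FIRST(S) = {+}
FOLLOW(P) = {*, +}
FOLLOW(Q) = {*, +}
FOLLOW(S) = {$}
Therefore, FOLLOW(S) = {$}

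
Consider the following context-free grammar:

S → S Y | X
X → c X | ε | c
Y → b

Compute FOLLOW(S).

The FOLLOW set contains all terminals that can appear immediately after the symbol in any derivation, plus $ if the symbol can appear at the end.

We compute FOLLOW(S) using the standard algorithm.
FOLLOW(S) starts with {$}.
FIRST(S) = {b, c, ε}
FIRST(X) = {c, ε}
FIRST(Y) = {b}
FOLLOW(S) = {$, b}
FOLLOW(X) = {$, b}
FOLLOW(Y) = {$, b}
Therefore, FOLLOW(S) = {$, b}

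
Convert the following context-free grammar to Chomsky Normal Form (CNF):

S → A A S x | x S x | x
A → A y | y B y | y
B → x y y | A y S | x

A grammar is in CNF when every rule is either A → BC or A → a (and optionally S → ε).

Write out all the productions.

TX → x; S → x; TY → y; A → y; B → x; S → A X0; X0 → A X1; X1 → S TX; S → TX X2; X2 → S TX; A → A TY; A → TY X3; X3 → B TY; B → TX X4; X4 → TY TY; B → A X5; X5 → TY S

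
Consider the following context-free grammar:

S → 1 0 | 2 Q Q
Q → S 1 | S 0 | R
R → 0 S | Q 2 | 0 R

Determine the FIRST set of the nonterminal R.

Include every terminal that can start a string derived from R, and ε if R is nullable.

We compute FIRST(R) using the standard algorithm.
FIRST(Q) = {0, 1, 2}
FIRST(R) = {0, 1, 2}
FIRST(S) = {1, 2}
Therefore, FIRST(R) = {0, 1, 2}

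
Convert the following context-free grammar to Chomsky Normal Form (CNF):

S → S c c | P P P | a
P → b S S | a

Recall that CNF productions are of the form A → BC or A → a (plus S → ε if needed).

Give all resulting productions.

TC → c; S → a; TB → b; P → a; S → S X0; X0 → TC TC; S → P X1; X1 → P P; P → TB X2; X2 → S S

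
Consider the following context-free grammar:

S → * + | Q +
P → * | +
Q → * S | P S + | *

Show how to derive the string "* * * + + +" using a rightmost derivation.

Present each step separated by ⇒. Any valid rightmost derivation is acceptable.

S ⇒ Q + ⇒ * S + ⇒ * Q + + ⇒ * * S + + ⇒ * * * + + +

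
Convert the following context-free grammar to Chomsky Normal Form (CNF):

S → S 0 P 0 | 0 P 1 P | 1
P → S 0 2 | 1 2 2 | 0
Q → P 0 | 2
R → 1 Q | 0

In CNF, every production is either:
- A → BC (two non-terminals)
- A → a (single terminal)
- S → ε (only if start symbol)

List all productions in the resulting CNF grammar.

T0 → 0; T1 → 1; S → 1; T2 → 2; P → 0; Q → 2; R → 0; S → S X0; X0 → T0 X1; X1 → P T0; S → T0 X2; X2 → P X3; X3 → T1 P; P → S X4; X4 → T0 T2; P → T1 X5; X5 → T2 T2; Q → P T0; R → T1 Q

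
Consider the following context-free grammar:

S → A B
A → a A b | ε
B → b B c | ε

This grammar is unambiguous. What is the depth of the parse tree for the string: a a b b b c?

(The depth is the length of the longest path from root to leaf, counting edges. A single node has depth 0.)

4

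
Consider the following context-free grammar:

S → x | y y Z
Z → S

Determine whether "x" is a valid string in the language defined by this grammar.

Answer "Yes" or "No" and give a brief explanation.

Yes - a valid derivation exists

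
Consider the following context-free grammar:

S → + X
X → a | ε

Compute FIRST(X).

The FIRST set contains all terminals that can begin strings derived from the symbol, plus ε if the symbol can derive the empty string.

We compute FIRST(X) using the standard algorithm.
FIRST(S) = {+}
FIRST(X) = {a, ε}
Therefore, FIRST(X) = {a, ε}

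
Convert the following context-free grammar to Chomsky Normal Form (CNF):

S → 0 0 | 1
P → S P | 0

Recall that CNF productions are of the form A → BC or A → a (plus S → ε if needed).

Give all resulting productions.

T0 → 0; S → 1; P → 0; S → T0 T0; P → S P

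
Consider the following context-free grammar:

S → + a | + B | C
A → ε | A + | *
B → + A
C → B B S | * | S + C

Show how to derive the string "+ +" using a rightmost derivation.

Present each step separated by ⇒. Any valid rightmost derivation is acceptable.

S ⇒ + B ⇒ + + A ⇒ + +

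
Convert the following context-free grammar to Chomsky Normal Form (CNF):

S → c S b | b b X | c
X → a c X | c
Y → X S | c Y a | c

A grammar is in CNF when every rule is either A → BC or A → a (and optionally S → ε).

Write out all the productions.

TC → c; TB → b; S → c; TA → a; X → c; Y → c; S → TC X0; X0 → S TB; S → TB X1; X1 → TB X; X → TA X2; X2 → TC X; Y → X S; Y → TC X3; X3 → Y TA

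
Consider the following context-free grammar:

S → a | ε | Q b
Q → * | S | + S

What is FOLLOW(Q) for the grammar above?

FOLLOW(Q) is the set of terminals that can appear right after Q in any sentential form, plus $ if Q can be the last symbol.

We compute FOLLOW(Q) using the standard algorithm.
FOLLOW(S) starts with {$}.
FIRST(Q) = {*, +, a, b, ε}
FIRST(S) = {*, +, a, b, ε}
FOLLOW(Q) = {b}
FOLLOW(S) = {$, b}
Therefore, FOLLOW(Q) = {b}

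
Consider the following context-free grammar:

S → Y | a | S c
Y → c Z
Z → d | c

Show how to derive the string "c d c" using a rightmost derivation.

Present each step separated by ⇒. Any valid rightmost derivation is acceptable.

S ⇒ S c ⇒ Y c ⇒ c Z c ⇒ c d c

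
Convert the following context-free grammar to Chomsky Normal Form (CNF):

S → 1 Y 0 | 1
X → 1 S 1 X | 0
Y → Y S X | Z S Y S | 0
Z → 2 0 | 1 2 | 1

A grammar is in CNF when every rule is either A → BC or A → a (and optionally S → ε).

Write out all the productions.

T1 → 1; T0 → 0; S → 1; X → 0; Y → 0; T2 → 2; Z → 1; S → T1 X0; X0 → Y T0; X → T1 X1; X1 → S X2; X2 → T1 X; Y → Y X3; X3 → S X; Y → Z X4; X4 → S X5; X5 → Y S; Z → T2 T0; Z → T1 T2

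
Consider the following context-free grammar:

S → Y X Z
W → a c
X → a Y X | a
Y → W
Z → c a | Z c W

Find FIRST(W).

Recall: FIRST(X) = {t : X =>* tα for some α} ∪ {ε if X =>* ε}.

We compute FIRST(W) using the standard algorithm.
FIRST(S) = {a}
FIRST(W) = {a}
FIRST(X) = {a}
FIRST(Y) = {a}
FIRST(Z) = {c}
Therefore, FIRST(W) = {a}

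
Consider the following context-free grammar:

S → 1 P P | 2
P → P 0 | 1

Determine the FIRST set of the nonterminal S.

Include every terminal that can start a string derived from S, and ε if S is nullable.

We compute FIRST(S) using the standard algorithm.
FIRST(P) = {1}
FIRST(S) = {1, 2}
Therefore, FIRST(S) = {1, 2}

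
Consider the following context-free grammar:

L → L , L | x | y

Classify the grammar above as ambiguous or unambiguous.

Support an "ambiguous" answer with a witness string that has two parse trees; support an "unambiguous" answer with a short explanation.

Ambiguous - the string 'y , y , x , y , x' has two distinct parse trees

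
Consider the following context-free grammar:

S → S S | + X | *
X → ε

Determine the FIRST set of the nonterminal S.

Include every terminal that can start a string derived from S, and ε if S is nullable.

We compute FIRST(S) using the standard algorithm.
FIRST(S) = {*, +}
FIRST(X) = {ε}
Therefore, FIRST(S) = {*, +}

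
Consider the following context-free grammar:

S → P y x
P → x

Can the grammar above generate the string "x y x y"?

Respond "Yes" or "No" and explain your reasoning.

No - no valid derivation exists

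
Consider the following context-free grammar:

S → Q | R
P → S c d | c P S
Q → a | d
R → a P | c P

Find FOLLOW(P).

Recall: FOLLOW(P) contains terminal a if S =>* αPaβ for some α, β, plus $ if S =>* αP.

We compute FOLLOW(P) using the standard algorithm.
FOLLOW(S) starts with {$}.
FIRST(P) = {a, c, d}
FIRST(Q) = {a, d}
FIRST(R) = {a, c}
FIRST(S) = {a, c, d}
FOLLOW(P) = {$, a, c, d}
FOLLOW(Q) = {$, a, c, d}
FOLLOW(R) = {$, a, c, d}
FOLLOW(S) = {$, a, c, d}
Therefore, FOLLOW(P) = {$, a, c, d}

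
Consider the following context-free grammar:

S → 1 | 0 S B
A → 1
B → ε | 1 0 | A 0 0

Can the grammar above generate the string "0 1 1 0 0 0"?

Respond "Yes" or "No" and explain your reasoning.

No - no valid derivation exists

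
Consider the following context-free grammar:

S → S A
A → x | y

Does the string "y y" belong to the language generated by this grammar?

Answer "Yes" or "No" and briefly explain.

No - no valid derivation exists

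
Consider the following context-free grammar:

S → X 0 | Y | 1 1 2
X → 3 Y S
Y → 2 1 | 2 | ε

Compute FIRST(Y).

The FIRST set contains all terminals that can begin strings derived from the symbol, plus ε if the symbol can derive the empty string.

We compute FIRST(Y) using the standard algorithm.
FIRST(S) = {1, 2, 3, ε}
FIRST(X) = {3}
FIRST(Y) = {2, ε}
Therefore, FIRST(Y) = {2, ε}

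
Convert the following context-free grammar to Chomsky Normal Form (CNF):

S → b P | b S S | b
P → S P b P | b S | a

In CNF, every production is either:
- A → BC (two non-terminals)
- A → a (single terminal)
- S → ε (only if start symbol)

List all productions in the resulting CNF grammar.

TB → b; S → b; P → a; S → TB P; S → TB X0; X0 → S S; P → S X1; X1 → P X2; X2 → TB P; P → TB S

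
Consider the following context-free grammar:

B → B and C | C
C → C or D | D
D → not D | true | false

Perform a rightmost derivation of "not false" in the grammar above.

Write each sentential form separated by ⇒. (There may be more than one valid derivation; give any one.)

B ⇒ C ⇒ D ⇒ not D ⇒ not false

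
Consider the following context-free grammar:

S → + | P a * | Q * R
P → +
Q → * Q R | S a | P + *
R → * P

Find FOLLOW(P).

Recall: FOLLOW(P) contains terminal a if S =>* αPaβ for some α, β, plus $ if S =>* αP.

We compute FOLLOW(P) using the standard algorithm.
FOLLOW(S) starts with {$}.
FIRST(P) = {+}
FIRST(Q) = {*, +}
FIRST(R) = {*}
FIRST(S) = {*, +}
FOLLOW(P) = {$, *, +, a}
FOLLOW(Q) = {*}
FOLLOW(R) = {$, *, a}
FOLLOW(S) = {$, a}
Therefore, FOLLOW(P) = {$, *, +, a}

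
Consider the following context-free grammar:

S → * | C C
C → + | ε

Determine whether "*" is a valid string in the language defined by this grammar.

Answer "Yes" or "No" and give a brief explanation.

Yes - a valid derivation exists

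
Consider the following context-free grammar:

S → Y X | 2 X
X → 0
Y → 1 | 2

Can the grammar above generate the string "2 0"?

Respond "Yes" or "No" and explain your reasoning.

Yes - a valid derivation exists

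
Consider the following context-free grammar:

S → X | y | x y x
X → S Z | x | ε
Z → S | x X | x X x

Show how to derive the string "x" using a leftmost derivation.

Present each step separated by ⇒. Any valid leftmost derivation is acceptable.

S ⇒ X ⇒ S Z ⇒ X Z ⇒ x Z ⇒ x S ⇒ x X ⇒ x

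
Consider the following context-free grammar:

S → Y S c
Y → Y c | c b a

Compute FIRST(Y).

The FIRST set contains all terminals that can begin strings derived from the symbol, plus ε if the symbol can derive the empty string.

We compute FIRST(Y) using the standard algorithm.
FIRST(S) = {c}
FIRST(Y) = {c}
Therefore, FIRST(Y) = {c}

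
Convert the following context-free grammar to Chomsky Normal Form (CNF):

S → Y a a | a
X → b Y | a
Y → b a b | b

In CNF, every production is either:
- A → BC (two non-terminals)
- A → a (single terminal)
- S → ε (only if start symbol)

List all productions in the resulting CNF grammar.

TA → a; S → a; TB → b; X → a; Y → b; S → Y X0; X0 → TA TA; X → TB Y; Y → TB X1; X1 → TA TB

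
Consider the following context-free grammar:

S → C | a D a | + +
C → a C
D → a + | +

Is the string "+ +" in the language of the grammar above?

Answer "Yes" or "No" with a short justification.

Yes - a valid derivation exists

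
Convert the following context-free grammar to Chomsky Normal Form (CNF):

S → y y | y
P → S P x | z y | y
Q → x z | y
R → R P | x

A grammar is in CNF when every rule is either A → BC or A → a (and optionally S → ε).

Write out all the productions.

TY → y; S → y; TX → x; TZ → z; P → y; Q → y; R → x; S → TY TY; P → S X0; X0 → P TX; P → TZ TY; Q → TX TZ; R → R P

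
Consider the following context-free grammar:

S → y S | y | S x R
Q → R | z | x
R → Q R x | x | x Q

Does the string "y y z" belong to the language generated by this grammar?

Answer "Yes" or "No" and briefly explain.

No - no valid derivation exists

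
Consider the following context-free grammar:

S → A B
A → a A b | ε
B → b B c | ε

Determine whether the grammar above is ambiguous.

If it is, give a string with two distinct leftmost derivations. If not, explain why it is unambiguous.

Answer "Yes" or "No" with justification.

No - the grammar is unambiguous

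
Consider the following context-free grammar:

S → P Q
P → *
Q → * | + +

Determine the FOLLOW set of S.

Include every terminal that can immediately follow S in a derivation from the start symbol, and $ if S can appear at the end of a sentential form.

We compute FOLLOW(S) using the standard algorithm.
FOLLOW(S) starts with {$}.
FIRST(P) = {*}
FIRST(Q) = {*, +}
FIRST(S) = {*}
FOLLOW(P) = {*, +}
FOLLOW(Q) = {$}
FOLLOW(S) = {$}
Therefore, FOLLOW(S) = {$}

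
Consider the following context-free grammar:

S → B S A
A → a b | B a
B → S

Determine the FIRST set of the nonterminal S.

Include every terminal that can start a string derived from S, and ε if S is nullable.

We compute FIRST(S) using the standard algorithm.
FIRST(A) = {a}
FIRST(B) = {}
FIRST(S) = {}
Therefore, FIRST(S) = {}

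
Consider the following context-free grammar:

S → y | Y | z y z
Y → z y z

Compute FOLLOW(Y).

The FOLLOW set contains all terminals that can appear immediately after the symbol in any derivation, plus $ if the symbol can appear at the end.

We compute FOLLOW(Y) using the standard algorithm.
FOLLOW(S) starts with {$}.
FIRST(S) = {y, z}
FIRST(Y) = {z}
FOLLOW(S) = {$}
FOLLOW(Y) = {$}
Therefore, FOLLOW(Y) = {$}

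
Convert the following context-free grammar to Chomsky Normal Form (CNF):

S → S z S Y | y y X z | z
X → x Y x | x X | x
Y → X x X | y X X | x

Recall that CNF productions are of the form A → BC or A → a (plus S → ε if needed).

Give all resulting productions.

TZ → z; TY → y; S → z; TX → x; X → x; Y → x; S → S X0; X0 → TZ X1; X1 → S Y; S → TY X2; X2 → TY X3; X3 → X TZ; X → TX X4; X4 → Y TX; X → TX X; Y → X X5; X5 → TX X; Y → TY X6; X6 → X X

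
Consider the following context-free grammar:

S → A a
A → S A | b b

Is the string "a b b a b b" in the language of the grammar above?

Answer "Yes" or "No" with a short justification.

No - no valid derivation exists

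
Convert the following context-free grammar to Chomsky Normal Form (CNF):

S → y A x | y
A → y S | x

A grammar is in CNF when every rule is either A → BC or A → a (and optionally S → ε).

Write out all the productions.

TY → y; TX → x; S → y; A → x; S → TY X0; X0 → A TX; A → TY S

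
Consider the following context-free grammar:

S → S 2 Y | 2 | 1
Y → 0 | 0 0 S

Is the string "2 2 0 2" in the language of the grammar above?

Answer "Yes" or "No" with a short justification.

No - no valid derivation exists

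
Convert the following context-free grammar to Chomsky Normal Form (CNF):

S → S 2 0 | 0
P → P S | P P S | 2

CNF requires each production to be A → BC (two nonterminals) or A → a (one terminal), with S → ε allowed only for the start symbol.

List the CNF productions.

T2 → 2; T0 → 0; S → 0; P → 2; S → S X0; X0 → T2 T0; P → P S; P → P X1; X1 → P S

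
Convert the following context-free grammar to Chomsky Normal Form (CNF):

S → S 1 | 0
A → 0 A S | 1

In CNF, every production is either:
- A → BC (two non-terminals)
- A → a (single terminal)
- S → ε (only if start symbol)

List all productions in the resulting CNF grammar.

T1 → 1; S → 0; T0 → 0; A → 1; S → S T1; A → T0 X0; X0 → A S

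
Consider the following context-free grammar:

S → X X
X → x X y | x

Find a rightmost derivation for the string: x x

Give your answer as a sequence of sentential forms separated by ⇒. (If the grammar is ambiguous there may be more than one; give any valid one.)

S ⇒ X X ⇒ X x ⇒ x x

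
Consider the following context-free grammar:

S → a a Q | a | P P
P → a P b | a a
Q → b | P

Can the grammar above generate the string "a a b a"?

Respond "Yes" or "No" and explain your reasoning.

No - no valid derivation exists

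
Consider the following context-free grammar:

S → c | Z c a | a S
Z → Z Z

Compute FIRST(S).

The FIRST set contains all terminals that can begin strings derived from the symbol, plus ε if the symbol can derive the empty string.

We compute FIRST(S) using the standard algorithm.
FIRST(S) = {a, c}
FIRST(Z) = {}
Therefore, FIRST(S) = {a, c}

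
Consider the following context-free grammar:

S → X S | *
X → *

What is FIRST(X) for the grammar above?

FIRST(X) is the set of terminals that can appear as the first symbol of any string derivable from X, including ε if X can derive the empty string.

We compute FIRST(X) using the standard algorithm.
FIRST(S) = {*}
FIRST(X) = {*}
Therefore, FIRST(X) = {*}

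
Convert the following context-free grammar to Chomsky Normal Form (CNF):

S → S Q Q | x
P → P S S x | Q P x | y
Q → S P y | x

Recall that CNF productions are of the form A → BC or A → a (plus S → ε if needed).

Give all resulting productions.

S → x; TX → x; P → y; TY → y; Q → x; S → S X0; X0 → Q Q; P → P X1; X1 → S X2; X2 → S TX; P → Q X3; X3 → P TX; Q → S X4; X4 → P TY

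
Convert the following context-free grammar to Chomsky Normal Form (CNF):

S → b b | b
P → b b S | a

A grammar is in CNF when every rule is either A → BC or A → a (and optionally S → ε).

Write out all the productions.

TB → b; S → b; P → a; S → TB TB; P → TB X0; X0 → TB S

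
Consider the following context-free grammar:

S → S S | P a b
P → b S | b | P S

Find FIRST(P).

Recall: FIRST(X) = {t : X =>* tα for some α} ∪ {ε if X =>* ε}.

We compute FIRST(P) using the standard algorithm.
FIRST(P) = {b}
FIRST(S) = {b}
Therefore, FIRST(P) = {b}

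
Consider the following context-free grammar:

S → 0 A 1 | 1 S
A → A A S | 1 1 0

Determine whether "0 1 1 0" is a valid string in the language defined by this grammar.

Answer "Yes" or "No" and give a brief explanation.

No - no valid derivation exists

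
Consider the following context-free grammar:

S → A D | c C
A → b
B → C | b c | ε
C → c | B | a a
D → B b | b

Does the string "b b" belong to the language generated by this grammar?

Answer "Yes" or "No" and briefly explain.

Yes - a valid derivation exists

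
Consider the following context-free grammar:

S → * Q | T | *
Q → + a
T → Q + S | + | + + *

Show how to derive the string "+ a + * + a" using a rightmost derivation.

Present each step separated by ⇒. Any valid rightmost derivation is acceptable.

S ⇒ T ⇒ Q + S ⇒ Q + * Q ⇒ Q + * + a ⇒ + a + * + a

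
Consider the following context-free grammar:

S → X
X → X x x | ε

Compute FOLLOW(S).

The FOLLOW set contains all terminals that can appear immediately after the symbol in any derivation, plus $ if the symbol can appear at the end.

We compute FOLLOW(S) using the standard algorithm.
FOLLOW(S) starts with {$}.
FIRST(S) = {x, ε}
FIRST(X) = {x, ε}
FOLLOW(S) = {$}
FOLLOW(X) = {$, x}
Therefore, FOLLOW(S) = {$}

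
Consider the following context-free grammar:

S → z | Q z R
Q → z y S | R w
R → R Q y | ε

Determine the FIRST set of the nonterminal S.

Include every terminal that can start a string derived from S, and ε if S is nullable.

We compute FIRST(S) using the standard algorithm.
FIRST(Q) = {w, z}
FIRST(R) = {w, z, ε}
FIRST(S) = {w, z}
Therefore, FIRST(S) = {w, z}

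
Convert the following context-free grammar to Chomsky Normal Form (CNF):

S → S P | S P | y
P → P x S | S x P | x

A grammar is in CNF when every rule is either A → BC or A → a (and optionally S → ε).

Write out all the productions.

S → y; TX → x; P → x; S → S P; S → S P; P → P X0; X0 → TX S; P → S X1; X1 → TX P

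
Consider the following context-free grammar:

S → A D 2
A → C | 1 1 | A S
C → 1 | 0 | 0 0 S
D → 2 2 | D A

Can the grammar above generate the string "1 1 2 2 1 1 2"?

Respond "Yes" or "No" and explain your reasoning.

Yes - a valid derivation exists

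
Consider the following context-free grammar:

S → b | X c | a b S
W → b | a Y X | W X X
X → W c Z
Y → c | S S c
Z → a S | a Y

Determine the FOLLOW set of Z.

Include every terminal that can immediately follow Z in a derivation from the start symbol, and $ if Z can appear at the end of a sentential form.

We compute FOLLOW(Z) using the standard algorithm.
FOLLOW(S) starts with {$}.
FIRST(S) = {a, b}
FIRST(W) = {a, b}
FIRST(X) = {a, b}
FIRST(Y) = {a, b, c}
FIRST(Z) = {a}
FOLLOW(S) = {$, a, b, c}
FOLLOW(W) = {a, b, c}
FOLLOW(X) = {a, b, c}
FOLLOW(Y) = {a, b, c}
FOLLOW(Z) = {a, b, c}
Therefore, FOLLOW(Z) = {a, b, c}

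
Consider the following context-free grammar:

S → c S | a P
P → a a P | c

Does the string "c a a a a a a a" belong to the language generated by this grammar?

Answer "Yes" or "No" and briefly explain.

No - no valid derivation exists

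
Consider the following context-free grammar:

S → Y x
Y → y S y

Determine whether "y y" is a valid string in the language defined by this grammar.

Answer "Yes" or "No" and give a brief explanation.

No - no valid derivation exists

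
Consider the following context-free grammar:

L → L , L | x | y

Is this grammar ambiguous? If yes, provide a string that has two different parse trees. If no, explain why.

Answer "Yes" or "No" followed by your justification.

Yes - the string 'y , y , y , y' has two distinct leftmost derivations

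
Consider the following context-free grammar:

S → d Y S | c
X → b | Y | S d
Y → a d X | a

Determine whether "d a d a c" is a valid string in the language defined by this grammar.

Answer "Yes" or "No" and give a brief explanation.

Yes - a valid derivation exists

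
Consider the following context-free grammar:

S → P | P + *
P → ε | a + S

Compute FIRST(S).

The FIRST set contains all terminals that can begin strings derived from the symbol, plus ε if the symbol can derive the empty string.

We compute FIRST(S) using the standard algorithm.
FIRST(P) = {a, ε}
FIRST(S) = {+, a, ε}
Therefore, FIRST(S) = {+, a, ε}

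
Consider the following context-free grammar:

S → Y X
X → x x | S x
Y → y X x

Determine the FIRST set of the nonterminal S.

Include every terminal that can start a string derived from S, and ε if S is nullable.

We compute FIRST(S) using the standard algorithm.
FIRST(S) = {y}
FIRST(X) = {x, y}
FIRST(Y) = {y}
Therefore, FIRST(S) = {y}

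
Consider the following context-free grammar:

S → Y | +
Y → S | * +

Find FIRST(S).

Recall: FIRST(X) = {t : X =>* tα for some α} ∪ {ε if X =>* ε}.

We compute FIRST(S) using the standard algorithm.
FIRST(S) = {*, +}
FIRST(Y) = {*, +}
Therefore, FIRST(S) = {*, +}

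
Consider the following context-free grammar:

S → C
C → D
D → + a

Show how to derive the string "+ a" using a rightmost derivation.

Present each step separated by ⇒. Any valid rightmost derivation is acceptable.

S ⇒ C ⇒ D ⇒ + a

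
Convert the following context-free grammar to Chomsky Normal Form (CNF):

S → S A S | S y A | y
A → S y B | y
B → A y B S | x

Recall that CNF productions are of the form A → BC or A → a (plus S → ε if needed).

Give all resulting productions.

TY → y; S → y; A → y; B → x; S → S X0; X0 → A S; S → S X1; X1 → TY A; A → S X2; X2 → TY B; B → A X3; X3 → TY X4; X4 → B S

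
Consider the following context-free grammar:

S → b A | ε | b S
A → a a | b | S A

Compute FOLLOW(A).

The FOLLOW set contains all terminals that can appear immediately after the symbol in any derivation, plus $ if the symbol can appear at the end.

We compute FOLLOW(A) using the standard algorithm.
FOLLOW(S) starts with {$}.
FIRST(A) = {a, b}
FIRST(S) = {b, ε}
FOLLOW(A) = {$, a, b}
FOLLOW(S) = {$, a, b}
Therefore, FOLLOW(A) = {$, a, b}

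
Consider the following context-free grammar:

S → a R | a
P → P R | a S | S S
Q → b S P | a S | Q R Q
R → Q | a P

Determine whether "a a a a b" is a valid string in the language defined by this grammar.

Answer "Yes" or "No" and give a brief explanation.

No - no valid derivation exists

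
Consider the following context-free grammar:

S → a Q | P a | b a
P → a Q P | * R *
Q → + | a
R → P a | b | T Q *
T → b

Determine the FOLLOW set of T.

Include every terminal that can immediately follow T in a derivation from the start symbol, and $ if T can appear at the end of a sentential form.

We compute FOLLOW(T) using the standard algorithm.
FOLLOW(S) starts with {$}.
FIRST(P) = {*, a}
FIRST(Q) = {+, a}
FIRST(R) = {*, a, b}
FIRST(S) = {*, a, b}
FIRST(T) = {b}
FOLLOW(P) = {a}
FOLLOW(Q) = {$, *, a}
FOLLOW(R) = {*}
FOLLOW(S) = {$}
FOLLOW(T) = {+, a}
Therefore, FOLLOW(T) = {+, a}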